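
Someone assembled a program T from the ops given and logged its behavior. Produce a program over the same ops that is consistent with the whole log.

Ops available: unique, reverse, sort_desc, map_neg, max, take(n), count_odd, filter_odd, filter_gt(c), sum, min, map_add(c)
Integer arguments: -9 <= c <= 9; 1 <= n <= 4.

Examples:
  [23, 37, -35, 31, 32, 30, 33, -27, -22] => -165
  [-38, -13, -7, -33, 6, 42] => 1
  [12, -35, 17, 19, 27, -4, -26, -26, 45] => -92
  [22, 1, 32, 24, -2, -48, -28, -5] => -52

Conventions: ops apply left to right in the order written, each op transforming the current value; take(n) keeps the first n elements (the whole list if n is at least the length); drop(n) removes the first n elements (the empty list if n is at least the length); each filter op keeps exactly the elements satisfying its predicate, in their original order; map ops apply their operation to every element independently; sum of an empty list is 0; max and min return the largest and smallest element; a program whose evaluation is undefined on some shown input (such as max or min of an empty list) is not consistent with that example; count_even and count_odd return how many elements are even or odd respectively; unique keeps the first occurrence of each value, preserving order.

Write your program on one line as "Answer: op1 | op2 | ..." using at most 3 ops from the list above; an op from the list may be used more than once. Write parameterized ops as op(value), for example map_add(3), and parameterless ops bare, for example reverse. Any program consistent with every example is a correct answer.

map_neg | map_add(-7) | sum

Check, running the answer program on each example:
  [23, 37, -35, 31, 32, 30, 33, -27, -22] -> [-23, -37, 35, -31, -32, -30, -33, 27, 22] -> [-30, -44, 28, -38, -39, -37, -40, 20, 15] -> -165
  [-38, -13, -7, -33, 6, 42] -> [38, 13, 7, 33, -6, -42] -> [31, 6, 0, 26, -13, -49] -> 1
  [12, -35, 17, 19, 27, -4, -26, -26, 45] -> [-12, 35, -17, -19, -27, 4, 26, 26, -45] -> [-19, 28, -24, -26, -34, -3, 19, 19, -52] -> -92
  [22, 1, 32, 24, -2, -48, -28, -5] -> [-22, -1, -32, -24, 2, 48, 28, 5] -> [-29, -8, -39, -31, -5, 41, 21, -2] -> -52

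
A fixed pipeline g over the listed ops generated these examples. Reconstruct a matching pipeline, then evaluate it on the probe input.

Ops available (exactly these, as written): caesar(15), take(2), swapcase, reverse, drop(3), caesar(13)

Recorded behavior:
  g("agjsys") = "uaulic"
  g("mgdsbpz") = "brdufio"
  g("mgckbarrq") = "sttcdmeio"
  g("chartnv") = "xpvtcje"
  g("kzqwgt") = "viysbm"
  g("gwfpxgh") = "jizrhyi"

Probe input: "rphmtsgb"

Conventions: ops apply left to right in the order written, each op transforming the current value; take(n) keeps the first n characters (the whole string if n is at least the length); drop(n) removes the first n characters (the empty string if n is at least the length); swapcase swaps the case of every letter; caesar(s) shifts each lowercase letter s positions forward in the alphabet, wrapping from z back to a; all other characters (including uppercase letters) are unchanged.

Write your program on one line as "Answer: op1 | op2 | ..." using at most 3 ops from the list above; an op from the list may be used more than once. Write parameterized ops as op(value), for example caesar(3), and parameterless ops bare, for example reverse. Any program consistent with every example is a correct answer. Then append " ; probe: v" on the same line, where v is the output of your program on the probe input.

caesar(13) | caesar(15) | reverse ; probe: "diuvojrt"

Check, running the answer program on each example:
  "agjsys" -> "ntwflf" -> "ciluau" -> "uaulic"
  "mgdsbpz" -> "ztqfocm" -> "oifudrb" -> "brdufio"
  "mgckbarrq" -> "ztpxoneed" -> "oiemdctts" -> "sttcdmeio"
  "chartnv" -> "punegai" -> "ejctvpx" -> "xpvtcje"
  "kzqwgt" -> "xmdjtg" -> "mbsyiv" -> "viysbm"
  "gwfpxgh" -> "tjscktu" -> "iyhrzij" -> "jizrhyi"
  probe: "rphmtsgb" -> "ecuzgfto" -> "trjovuid" -> "diuvojrt"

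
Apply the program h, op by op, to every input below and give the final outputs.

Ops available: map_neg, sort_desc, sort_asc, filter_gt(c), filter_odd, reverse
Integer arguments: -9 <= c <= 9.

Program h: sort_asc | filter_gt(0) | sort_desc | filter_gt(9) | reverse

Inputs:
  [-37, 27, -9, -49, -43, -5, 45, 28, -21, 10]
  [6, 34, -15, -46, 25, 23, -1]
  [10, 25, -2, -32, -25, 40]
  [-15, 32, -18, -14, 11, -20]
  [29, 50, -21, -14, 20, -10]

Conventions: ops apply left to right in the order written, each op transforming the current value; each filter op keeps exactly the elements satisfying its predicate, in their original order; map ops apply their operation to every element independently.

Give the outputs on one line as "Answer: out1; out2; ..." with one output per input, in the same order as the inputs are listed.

[10, 27, 28, 45]; [23, 25, 34]; [10, 25, 40]; [11, 32]; [20, 29, 50]

Execution, op by op:
  [-37, 27, -9, -49, -43, -5, 45, 28, -21, 10] -> [-49, -43, -37, -21, -9, -5, 10, 27, 28, 45] -> [10, 27, 28, 45] -> [45, 28, 27, 10] -> [45, 28, 27, 10] -> [10, 27, 28, 45]
  [6, 34, -15, -46, 25, 23, -1] -> [-46, -15, -1, 6, 23, 25, 34] -> [6, 23, 25, 34] -> [34, 25, 23, 6] -> [34, 25, 23] -> [23, 25, 34]
  [10, 25, -2, -32, -25, 40] -> [-32, -25, -2, 10, 25, 40] -> [10, 25, 40] -> [40, 25, 10] -> [40, 25, 10] -> [10, 25, 40]
  [-15, 32, -18, -14, 11, -20] -> [-20, -18, -15, -14, 11, 32] -> [11, 32] -> [32, 11] -> [32, 11] -> [11, 32]
  [29, 50, -21, -14, 20, -10] -> [-21, -14, -10, 20, 29, 50] -> [20, 29, 50] -> [50, 29, 20] -> [50, 29, 20] -> [20, 29, 50]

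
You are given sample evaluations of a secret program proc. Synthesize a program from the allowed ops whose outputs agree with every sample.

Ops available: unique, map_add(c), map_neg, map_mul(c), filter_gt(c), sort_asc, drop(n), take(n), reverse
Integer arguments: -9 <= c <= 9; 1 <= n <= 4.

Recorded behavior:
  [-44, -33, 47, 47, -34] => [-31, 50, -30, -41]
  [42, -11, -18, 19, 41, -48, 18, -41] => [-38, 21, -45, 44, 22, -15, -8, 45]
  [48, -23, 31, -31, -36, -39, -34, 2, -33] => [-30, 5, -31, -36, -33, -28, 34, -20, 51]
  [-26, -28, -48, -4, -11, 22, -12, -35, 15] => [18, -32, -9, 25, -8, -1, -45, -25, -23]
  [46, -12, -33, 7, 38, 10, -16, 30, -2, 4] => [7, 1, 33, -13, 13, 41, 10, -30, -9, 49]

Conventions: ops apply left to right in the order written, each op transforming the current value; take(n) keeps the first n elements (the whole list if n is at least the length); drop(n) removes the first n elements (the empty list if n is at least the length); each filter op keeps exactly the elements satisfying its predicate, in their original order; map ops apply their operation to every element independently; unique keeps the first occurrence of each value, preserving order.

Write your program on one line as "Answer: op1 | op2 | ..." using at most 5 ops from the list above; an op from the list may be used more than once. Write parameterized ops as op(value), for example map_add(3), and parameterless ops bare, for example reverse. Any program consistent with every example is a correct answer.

map_add(-4) | map_add(2) | unique | map_add(5) | reverse

Check, running the answer program on each example:
  [-44, -33, 47, 47, -34] -> [-48, -37, 43, 43, -38] -> [-46, -35, 45, 45, -36] -> [-46, -35, 45, -36] -> [-41, -30, 50, -31] -> [-31, 50, -30, -41]
  [42, -11, -18, 19, 41, -48, 18, -41] -> [38, -15, -22, 15, 37, -52, 14, -45] -> [40, -13, -20, 17, 39, -50, 16, -43] -> [40, -13, -20, 17, 39, -50, 16, -43] -> [45, -8, -15, 22, 44, -45, 21, -38] -> [-38, 21, -45, 44, 22, -15, -8, 45]
  [48, -23, 31, -31, -36, -39, -34, 2, -33] -> [44, -27, 27, -35, -40, -43, -38, -2, -37] -> [46, -25, 29, -33, -38, -41, -36, 0, -35] -> [46, -25, 29, -33, -38, -41, -36, 0, -35] -> [51, -20, 34, -28, -33, -36, -31, 5, -30] -> [-30, 5, -31, -36, -33, -28, 34, -20, 51]
  [-26, -28, -48, -4, -11, 22, -12, -35, 15] -> [-30, -32, -52, -8, -15, 18, -16, -39, 11] -> [-28, -30, -50, -6, -13, 20, -14, -37, 13] -> [-28, -30, -50, -6, -13, 20, -14, -37, 13] -> [-23, -25, -45, -1, -8, 25, -9, -32, 18] -> [18, -32, -9, 25, -8, -1, -45, -25, -23]
  [46, -12, -33, 7, 38, 10, -16, 30, -2, 4] -> [42, -16, -37, 3, 34, 6, -20, 26, -6, 0] -> [44, -14, -35, 5, 36, 8, -18, 28, -4, 2] -> [44, -14, -35, 5, 36, 8, -18, 28, -4, 2] -> [49, -9, -30, 10, 41, 13, -13, 33, 1, 7] -> [7, 1, 33, -13, 13, 41, 10, -30, -9, 49]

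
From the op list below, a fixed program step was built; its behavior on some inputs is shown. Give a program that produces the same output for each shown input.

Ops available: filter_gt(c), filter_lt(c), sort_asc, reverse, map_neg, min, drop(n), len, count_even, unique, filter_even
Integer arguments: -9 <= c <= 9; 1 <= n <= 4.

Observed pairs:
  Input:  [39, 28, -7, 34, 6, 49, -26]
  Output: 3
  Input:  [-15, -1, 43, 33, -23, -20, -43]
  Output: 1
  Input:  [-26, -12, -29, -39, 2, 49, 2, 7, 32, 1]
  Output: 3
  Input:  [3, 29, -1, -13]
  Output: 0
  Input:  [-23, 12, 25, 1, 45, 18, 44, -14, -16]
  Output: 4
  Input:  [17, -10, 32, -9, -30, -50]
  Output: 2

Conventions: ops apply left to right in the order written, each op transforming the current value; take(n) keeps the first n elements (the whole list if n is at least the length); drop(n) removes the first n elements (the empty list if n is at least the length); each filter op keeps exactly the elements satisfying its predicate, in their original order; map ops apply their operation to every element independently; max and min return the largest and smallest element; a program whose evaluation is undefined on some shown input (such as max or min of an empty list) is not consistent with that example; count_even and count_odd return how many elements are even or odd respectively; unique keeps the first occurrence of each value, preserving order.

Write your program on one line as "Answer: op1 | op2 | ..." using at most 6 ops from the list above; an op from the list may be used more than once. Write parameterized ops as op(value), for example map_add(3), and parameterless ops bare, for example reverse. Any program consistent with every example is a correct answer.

drop(3) | map_neg | reverse | sort_asc | count_even

Check, running the answer program on each example:
  [39, 28, -7, 34, 6, 49, -26] -> [34, 6, 49, -26] -> [-34, -6, -49, 26] -> [26, -49, -6, -34] -> [-49, -34, -6, 26] -> 3
  [-15, -1, 43, 33, -23, -20, -43] -> [33, -23, -20, -43] -> [-33, 23, 20, 43] -> [43, 20, 23, -33] -> [-33, 20, 23, 43] -> 1
  [-26, -12, -29, -39, 2, 49, 2, 7, 32, 1] -> [-39, 2, 49, 2, 7, 32, 1] -> [39, -2, -49, -2, -7, -32, -1] -> [-1, -32, -7, -2, -49, -2, 39] -> [-49, -32, -7, -2, -2, -1, 39] -> 3
  [3, 29, -1, -13] -> [-13] -> [13] -> [13] -> [13] -> 0
  [-23, 12, 25, 1, 45, 18, 44, -14, -16] -> [1, 45, 18, 44, -14, -16] -> [-1, -45, -18, -44, 14, 16] -> [16, 14, -44, -18, -45, -1] -> [-45, -44, -18, -1, 14, 16] -> 4
  [17, -10, 32, -9, -30, -50] -> [-9, -30, -50] -> [9, 30, 50] -> [50, 30, 9] -> [9, 30, 50] -> 2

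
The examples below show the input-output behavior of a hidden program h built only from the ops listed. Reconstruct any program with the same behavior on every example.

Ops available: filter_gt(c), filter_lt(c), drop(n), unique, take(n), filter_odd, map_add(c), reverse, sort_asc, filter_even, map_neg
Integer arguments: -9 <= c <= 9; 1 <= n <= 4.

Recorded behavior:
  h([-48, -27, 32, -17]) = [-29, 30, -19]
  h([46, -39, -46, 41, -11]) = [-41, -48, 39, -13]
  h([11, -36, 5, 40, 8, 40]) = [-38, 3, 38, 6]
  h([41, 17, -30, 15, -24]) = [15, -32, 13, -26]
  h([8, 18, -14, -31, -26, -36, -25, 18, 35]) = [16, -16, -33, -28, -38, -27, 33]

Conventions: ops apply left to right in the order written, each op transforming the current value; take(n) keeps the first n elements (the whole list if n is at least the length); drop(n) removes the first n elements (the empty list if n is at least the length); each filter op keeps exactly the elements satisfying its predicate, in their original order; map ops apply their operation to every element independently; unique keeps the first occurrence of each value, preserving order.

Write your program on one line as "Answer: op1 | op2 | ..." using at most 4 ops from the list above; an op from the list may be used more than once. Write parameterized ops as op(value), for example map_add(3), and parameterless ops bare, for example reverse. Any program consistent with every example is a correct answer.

map_add(-8) | drop(1) | map_add(6) | unique

Check, running the answer program on each example:
  [-48, -27, 32, -17] -> [-56, -35, 24, -25] -> [-35, 24, -25] -> [-29, 30, -19] -> [-29, 30, -19]
  [46, -39, -46, 41, -11] -> [38, -47, -54, 33, -19] -> [-47, -54, 33, -19] -> [-41, -48, 39, -13] -> [-41, -48, 39, -13]
  [11, -36, 5, 40, 8, 40] -> [3, -44, -3, 32, 0, 32] -> [-44, -3, 32, 0, 32] -> [-38, 3, 38, 6, 38] -> [-38, 3, 38, 6]
  [41, 17, -30, 15, -24] -> [33, 9, -38, 7, -32] -> [9, -38, 7, -32] -> [15, -32, 13, -26] -> [15, -32, 13, -26]
  [8, 18, -14, -31, -26, -36, -25, 18, 35] -> [0, 10, -22, -39, -34, -44, -33, 10, 27] -> [10, -22, -39, -34, -44, -33, 10, 27] -> [16, -16, -33, -28, -38, -27, 16, 33] -> [16, -16, -33, -28, -38, -27, 33]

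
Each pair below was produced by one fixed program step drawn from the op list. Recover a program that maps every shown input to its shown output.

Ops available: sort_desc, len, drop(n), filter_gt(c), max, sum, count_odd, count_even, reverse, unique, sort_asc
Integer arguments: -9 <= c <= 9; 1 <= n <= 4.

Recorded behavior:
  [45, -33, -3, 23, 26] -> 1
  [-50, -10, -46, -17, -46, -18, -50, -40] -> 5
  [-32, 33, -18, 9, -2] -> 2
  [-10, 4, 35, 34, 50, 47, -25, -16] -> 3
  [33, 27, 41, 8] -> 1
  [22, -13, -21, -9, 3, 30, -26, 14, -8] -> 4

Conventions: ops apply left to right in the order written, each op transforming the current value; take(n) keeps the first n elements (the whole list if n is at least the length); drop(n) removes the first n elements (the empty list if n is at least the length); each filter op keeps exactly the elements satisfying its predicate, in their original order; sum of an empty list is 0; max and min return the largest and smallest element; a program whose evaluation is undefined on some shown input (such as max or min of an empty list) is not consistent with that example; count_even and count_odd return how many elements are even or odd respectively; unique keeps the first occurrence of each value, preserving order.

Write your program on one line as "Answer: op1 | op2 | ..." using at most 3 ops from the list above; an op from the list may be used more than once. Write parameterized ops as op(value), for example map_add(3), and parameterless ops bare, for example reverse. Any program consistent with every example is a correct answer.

drop(2) | count_even

Check, running the answer program on each example:
  [45, -33, -3, 23, 26] -> [-3, 23, 26] -> 1
  [-50, -10, -46, -17, -46, -18, -50, -40] -> [-46, -17, -46, -18, -50, -40] -> 5
  [-32, 33, -18, 9, -2] -> [-18, 9, -2] -> 2
  [-10, 4, 35, 34, 50, 47, -25, -16] -> [35, 34, 50, 47, -25, -16] -> 3
  [33, 27, 41, 8] -> [41, 8] -> 1
  [22, -13, -21, -9, 3, 30, -26, 14, -8] -> [-21, -9, 3, 30, -26, 14, -8] -> 4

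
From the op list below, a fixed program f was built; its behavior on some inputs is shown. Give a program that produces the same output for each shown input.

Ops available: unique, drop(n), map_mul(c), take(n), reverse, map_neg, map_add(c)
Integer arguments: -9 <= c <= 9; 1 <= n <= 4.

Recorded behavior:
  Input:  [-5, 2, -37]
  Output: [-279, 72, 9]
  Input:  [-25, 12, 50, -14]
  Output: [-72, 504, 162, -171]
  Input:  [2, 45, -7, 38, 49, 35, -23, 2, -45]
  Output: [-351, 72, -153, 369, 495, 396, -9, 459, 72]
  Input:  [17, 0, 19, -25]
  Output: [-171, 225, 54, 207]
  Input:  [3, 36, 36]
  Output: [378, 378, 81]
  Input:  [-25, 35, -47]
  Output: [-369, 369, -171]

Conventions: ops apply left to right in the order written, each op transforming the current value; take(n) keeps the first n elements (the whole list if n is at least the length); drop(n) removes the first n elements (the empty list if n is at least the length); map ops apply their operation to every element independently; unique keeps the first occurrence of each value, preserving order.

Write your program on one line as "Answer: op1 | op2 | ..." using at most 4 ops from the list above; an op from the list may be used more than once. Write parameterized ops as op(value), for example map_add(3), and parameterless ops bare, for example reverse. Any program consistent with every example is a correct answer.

map_add(6) | map_neg | map_mul(-9) | reverse

Check, running the answer program on each example:
  [-5, 2, -37] -> [1, 8, -31] -> [-1, -8, 31] -> [9, 72, -279] -> [-279, 72, 9]
  [-25, 12, 50, -14] -> [-19, 18, 56, -8] -> [19, -18, -56, 8] -> [-171, 162, 504, -72] -> [-72, 504, 162, -171]
  [2, 45, -7, 38, 49, 35, -23, 2, -45] -> [8, 51, -1, 44, 55, 41, -17, 8, -39] -> [-8, -51, 1, -44, -55, -41, 17, -8, 39] -> [72, 459, -9, 396, 495, 369, -153, 72, -351] -> [-351, 72, -153, 369, 495, 396, -9, 459, 72]
  [17, 0, 19, -25] -> [23, 6, 25, -19] -> [-23, -6, -25, 19] -> [207, 54, 225, -171] -> [-171, 225, 54, 207]
  [3, 36, 36] -> [9, 42, 42] -> [-9, -42, -42] -> [81, 378, 378] -> [378, 378, 81]
  [-25, 35, -47] -> [-19, 41, -41] -> [19, -41, 41] -> [-171, 369, -369] -> [-369, 369, -171]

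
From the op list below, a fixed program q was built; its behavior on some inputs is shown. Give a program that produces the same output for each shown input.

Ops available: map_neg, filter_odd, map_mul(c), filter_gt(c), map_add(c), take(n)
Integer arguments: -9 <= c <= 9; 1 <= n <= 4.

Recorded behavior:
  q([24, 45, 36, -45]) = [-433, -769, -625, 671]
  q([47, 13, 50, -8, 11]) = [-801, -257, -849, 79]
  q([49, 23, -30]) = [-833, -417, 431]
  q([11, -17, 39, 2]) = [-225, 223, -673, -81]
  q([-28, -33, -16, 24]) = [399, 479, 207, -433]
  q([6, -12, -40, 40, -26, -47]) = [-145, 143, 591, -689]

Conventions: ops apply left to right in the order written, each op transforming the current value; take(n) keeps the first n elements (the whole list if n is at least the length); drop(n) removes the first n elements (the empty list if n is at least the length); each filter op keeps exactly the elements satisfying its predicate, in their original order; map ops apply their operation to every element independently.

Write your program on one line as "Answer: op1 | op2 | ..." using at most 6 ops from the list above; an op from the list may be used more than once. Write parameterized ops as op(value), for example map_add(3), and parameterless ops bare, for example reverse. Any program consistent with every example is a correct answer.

map_mul(-2) | take(4) | map_add(-6) | map_mul(8) | map_add(-1)

Check, running the answer program on each example:
  [24, 45, 36, -45] -> [-48, -90, -72, 90] -> [-48, -90, -72, 90] -> [-54, -96, -78, 84] -> [-432, -768, -624, 672] -> [-433, -769, -625, 671]
  [47, 13, 50, -8, 11] -> [-94, -26, -100, 16, -22] -> [-94, -26, -100, 16] -> [-100, -32, -106, 10] -> [-800, -256, -848, 80] -> [-801, -257, -849, 79]
  [49, 23, -30] -> [-98, -46, 60] -> [-98, -46, 60] -> [-104, -52, 54] -> [-832, -416, 432] -> [-833, -417, 431]
  [11, -17, 39, 2] -> [-22, 34, -78, -4] -> [-22, 34, -78, -4] -> [-28, 28, -84, -10] -> [-224, 224, -672, -80] -> [-225, 223, -673, -81]
  [-28, -33, -16, 24] -> [56, 66, 32, -48] -> [56, 66, 32, -48] -> [50, 60, 26, -54] -> [400, 480, 208, -432] -> [399, 479, 207, -433]
  [6, -12, -40, 40, -26, -47] -> [-12, 24, 80, -80, 52, 94] -> [-12, 24, 80, -80] -> [-18, 18, 74, -86] -> [-144, 144, 592, -688] -> [-145, 143, 591, -689]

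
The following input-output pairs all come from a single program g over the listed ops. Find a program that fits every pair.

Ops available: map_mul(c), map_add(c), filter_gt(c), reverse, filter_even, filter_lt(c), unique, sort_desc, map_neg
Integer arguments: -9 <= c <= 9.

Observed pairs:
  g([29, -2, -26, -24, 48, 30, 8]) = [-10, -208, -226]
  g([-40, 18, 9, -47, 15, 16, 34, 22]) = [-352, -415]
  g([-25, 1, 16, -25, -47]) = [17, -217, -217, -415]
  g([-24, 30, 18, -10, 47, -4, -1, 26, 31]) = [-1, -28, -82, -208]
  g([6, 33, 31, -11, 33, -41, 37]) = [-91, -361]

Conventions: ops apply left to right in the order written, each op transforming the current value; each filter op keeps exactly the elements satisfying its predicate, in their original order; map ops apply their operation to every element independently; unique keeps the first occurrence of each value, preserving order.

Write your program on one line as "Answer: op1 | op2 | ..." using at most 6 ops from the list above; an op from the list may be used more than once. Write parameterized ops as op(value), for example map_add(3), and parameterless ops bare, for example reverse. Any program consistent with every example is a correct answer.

sort_desc | filter_lt(3) | map_mul(-9) | map_neg | map_add(8)

Check, running the answer program on each example:
  [29, -2, -26, -24, 48, 30, 8] -> [48, 30, 29, 8, -2, -24, -26] -> [-2, -24, -26] -> [18, 216, 234] -> [-18, -216, -234] -> [-10, -208, -226]
  [-40, 18, 9, -47, 15, 16, 34, 22] -> [34, 22, 18, 16, 15, 9, -40, -47] -> [-40, -47] -> [360, 423] -> [-360, -423] -> [-352, -415]
  [-25, 1, 16, -25, -47] -> [16, 1, -25, -25, -47] -> [1, -25, -25, -47] -> [-9, 225, 225, 423] -> [9, -225, -225, -423] -> [17, -217, -217, -415]
  [-24, 30, 18, -10, 47, -4, -1, 26, 31] -> [47, 31, 30, 26, 18, -1, -4, -10, -24] -> [-1, -4, -10, -24] -> [9, 36, 90, 216] -> [-9, -36, -90, -216] -> [-1, -28, -82, -208]
  [6, 33, 31, -11, 33, -41, 37] -> [37, 33, 33, 31, 6, -11, -41] -> [-11, -41] -> [99, 369] -> [-99, -369] -> [-91, -361]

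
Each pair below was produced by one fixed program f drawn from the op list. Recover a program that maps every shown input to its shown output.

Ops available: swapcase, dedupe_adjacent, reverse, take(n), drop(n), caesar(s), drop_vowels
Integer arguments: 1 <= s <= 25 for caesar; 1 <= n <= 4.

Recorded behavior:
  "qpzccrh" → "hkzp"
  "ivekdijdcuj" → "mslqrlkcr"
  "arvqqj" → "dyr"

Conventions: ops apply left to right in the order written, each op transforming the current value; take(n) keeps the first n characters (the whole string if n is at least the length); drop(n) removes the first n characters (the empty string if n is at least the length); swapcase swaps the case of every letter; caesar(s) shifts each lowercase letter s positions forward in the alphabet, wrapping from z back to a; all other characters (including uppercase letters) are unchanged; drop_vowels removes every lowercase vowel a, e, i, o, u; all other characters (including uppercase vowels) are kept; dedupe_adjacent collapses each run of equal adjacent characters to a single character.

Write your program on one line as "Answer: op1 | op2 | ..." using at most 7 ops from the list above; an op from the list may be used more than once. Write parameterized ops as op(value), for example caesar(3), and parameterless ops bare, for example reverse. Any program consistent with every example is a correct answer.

caesar(20) | caesar(14) | swapcase | dedupe_adjacent | swapcase | drop(2)

Check, running the answer program on each example:
  "qpzccrh" -> "kjtwwlb" -> "yxhkkzp" -> "YXHKKZP" -> "YXHKZP" -> "yxhkzp" -> "hkzp"
  "ivekdijdcuj" -> "cpyexcdxwod" -> "qdmslqrlkcr" -> "QDMSLQRLKCR" -> "QDMSLQRLKCR" -> "qdmslqrlkcr" -> "mslqrlkcr"
  "arvqqj" -> "ulpkkd" -> "izdyyr" -> "IZDYYR" -> "IZDYR" -> "izdyr" -> "dyr"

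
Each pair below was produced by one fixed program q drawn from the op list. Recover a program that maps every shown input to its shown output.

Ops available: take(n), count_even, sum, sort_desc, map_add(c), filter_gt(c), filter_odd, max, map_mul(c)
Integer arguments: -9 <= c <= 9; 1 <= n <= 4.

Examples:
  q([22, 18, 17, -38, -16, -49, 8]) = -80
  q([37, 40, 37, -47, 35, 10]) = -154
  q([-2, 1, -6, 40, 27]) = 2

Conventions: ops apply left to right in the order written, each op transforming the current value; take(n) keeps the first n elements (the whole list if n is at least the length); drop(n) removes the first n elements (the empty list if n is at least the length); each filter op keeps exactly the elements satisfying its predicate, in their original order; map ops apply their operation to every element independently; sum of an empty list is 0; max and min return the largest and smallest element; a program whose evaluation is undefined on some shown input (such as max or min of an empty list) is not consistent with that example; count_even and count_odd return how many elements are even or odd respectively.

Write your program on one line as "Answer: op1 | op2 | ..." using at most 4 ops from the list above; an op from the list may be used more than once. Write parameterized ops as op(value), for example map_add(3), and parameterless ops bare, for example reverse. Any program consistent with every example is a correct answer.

take(2) | map_mul(-2) | sort_desc | sum

Check, running the answer program on each example:
  [22, 18, 17, -38, -16, -49, 8] -> [22, 18] -> [-44, -36] -> [-36, -44] -> -80
  [37, 40, 37, -47, 35, 10] -> [37, 40] -> [-74, -80] -> [-74, -80] -> -154
  [-2, 1, -6, 40, 27] -> [-2, 1] -> [4, -2] -> [4, -2] -> 2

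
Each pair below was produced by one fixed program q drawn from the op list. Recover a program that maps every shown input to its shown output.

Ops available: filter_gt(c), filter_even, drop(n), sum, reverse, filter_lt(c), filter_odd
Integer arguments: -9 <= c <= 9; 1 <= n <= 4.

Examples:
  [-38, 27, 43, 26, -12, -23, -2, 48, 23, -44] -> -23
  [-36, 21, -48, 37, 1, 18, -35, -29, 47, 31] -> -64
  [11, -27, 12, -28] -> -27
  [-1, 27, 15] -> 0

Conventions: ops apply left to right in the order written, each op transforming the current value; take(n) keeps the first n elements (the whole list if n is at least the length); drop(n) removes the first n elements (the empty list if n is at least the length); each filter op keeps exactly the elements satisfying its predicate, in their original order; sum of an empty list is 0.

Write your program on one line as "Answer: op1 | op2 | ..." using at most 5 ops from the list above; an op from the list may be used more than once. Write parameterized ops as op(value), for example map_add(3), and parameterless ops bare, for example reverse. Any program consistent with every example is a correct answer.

filter_lt(-7) | filter_odd | reverse | sum

Check, running the answer program on each example:
  [-38, 27, 43, 26, -12, -23, -2, 48, 23, -44] -> [-38, -12, -23, -44] -> [-23] -> [-23] -> -23
  [-36, 21, -48, 37, 1, 18, -35, -29, 47, 31] -> [-36, -48, -35, -29] -> [-35, -29] -> [-29, -35] -> -64
  [11, -27, 12, -28] -> [-27, -28] -> [-27] -> [-27] -> -27
  [-1, 27, 15] -> [] -> [] -> [] -> 0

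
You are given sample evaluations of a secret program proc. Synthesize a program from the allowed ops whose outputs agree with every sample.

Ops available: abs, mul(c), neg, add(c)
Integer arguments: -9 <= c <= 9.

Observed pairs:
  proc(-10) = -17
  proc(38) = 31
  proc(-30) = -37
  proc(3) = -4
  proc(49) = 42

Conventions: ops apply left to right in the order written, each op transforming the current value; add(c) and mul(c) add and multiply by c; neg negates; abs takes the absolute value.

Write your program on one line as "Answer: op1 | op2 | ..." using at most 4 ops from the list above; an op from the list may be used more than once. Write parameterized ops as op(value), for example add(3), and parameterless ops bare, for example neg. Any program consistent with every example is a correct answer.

neg | add(7) | neg

Check, running the answer program on each example:
  -10 -> 10 -> 17 -> -17
  38 -> -38 -> -31 -> 31
  -30 -> 30 -> 37 -> -37
  3 -> -3 -> 4 -> -4
  49 -> -49 -> -42 -> 42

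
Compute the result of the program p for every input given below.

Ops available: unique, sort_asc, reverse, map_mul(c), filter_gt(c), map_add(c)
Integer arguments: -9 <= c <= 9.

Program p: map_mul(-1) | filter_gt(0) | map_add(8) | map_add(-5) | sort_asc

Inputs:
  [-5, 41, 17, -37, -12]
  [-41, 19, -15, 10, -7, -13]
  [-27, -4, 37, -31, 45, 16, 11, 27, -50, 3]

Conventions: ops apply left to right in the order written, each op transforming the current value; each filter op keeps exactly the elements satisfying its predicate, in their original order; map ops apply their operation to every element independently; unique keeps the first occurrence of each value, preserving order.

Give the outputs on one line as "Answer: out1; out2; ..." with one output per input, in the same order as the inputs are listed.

Execution, op by op:
  [-5, 41, 17, -37, -12] -> [5, -41, -17, 37, 12] -> [5, 37, 12] -> [13, 45, 20] -> [8, 40, 15] -> [8, 15, 40]
  [-41, 19, -15, 10, -7, -13] -> [41, -19, 15, -10, 7, 13] -> [41, 15, 7, 13] -> [49, 23, 15, 21] -> [44, 18, 10, 16] -> [10, 16, 18, 44]
  [-27, -4, 37, -31, 45, 16, 11, 27, -50, 3] -> [27, 4, -37, 31, -45, -16, -11, -27, 50, -3] -> [27, 4, 31, 50] -> [35, 12, 39, 58] -> [30, 7, 34, 53] -> [7, 30, 34, 53]

[8, 15, 40]; [10, 16, 18, 44]; [7, 30, 34, 53]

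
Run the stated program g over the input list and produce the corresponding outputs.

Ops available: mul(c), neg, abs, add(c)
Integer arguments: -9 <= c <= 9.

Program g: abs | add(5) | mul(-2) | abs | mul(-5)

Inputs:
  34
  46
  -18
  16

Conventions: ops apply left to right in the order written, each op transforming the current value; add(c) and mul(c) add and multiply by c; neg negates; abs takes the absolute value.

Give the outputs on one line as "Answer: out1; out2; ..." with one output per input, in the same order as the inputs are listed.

Execution, op by op:
  34 -> 34 -> 39 -> -78 -> 78 -> -390
  46 -> 46 -> 51 -> -102 -> 102 -> -510
  -18 -> 18 -> 23 -> -46 -> 46 -> -230
  16 -> 16 -> 21 -> -42 -> 42 -> -210

-390; -510; -230; -210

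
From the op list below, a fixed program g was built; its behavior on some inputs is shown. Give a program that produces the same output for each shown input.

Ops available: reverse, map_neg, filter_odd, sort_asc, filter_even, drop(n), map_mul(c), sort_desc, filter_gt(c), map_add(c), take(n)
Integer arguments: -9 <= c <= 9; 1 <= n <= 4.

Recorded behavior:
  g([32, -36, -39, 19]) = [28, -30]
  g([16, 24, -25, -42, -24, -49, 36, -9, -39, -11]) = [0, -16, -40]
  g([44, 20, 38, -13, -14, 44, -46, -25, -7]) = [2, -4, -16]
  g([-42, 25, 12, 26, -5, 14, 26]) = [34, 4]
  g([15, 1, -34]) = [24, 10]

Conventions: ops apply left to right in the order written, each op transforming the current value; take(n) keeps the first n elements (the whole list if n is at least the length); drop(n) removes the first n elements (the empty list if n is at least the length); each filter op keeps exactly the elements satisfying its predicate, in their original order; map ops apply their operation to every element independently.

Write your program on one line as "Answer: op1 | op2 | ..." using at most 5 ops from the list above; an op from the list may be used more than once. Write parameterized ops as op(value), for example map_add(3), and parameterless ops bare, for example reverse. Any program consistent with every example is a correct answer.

filter_odd | take(3) | map_add(9) | sort_desc

Check, running the answer program on each example:
  [32, -36, -39, 19] -> [-39, 19] -> [-39, 19] -> [-30, 28] -> [28, -30]
  [16, 24, -25, -42, -24, -49, 36, -9, -39, -11] -> [-25, -49, -9, -39, -11] -> [-25, -49, -9] -> [-16, -40, 0] -> [0, -16, -40]
  [44, 20, 38, -13, -14, 44, -46, -25, -7] -> [-13, -25, -7] -> [-13, -25, -7] -> [-4, -16, 2] -> [2, -4, -16]
  [-42, 25, 12, 26, -5, 14, 26] -> [25, -5] -> [25, -5] -> [34, 4] -> [34, 4]
  [15, 1, -34] -> [15, 1] -> [15, 1] -> [24, 10] -> [24, 10]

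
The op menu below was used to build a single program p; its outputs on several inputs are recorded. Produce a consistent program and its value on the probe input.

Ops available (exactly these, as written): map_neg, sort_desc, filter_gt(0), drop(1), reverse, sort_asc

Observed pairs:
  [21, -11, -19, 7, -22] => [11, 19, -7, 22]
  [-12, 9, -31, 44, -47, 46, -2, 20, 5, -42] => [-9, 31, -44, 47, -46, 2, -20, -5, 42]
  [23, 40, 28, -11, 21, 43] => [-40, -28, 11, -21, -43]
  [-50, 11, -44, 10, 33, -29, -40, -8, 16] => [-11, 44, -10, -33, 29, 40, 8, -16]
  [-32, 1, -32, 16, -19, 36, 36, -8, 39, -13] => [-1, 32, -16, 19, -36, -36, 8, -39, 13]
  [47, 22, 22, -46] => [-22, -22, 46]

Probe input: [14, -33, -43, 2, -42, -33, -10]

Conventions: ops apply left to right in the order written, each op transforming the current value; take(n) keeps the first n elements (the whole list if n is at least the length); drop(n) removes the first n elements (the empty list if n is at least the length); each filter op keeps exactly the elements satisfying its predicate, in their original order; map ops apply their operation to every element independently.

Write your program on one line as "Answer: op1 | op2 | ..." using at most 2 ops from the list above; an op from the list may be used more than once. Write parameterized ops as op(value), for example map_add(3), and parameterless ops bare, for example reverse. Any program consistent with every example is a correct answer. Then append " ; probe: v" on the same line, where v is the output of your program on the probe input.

map_neg | drop(1) ; probe: [33, 43, -2, 42, 33, 10]

Check, running the answer program on each example:
  [21, -11, -19, 7, -22] -> [-21, 11, 19, -7, 22] -> [11, 19, -7, 22]
  [-12, 9, -31, 44, -47, 46, -2, 20, 5, -42] -> [12, -9, 31, -44, 47, -46, 2, -20, -5, 42] -> [-9, 31, -44, 47, -46, 2, -20, -5, 42]
  [23, 40, 28, -11, 21, 43] -> [-23, -40, -28, 11, -21, -43] -> [-40, -28, 11, -21, -43]
  [-50, 11, -44, 10, 33, -29, -40, -8, 16] -> [50, -11, 44, -10, -33, 29, 40, 8, -16] -> [-11, 44, -10, -33, 29, 40, 8, -16]
  [-32, 1, -32, 16, -19, 36, 36, -8, 39, -13] -> [32, -1, 32, -16, 19, -36, -36, 8, -39, 13] -> [-1, 32, -16, 19, -36, -36, 8, -39, 13]
  [47, 22, 22, -46] -> [-47, -22, -22, 46] -> [-22, -22, 46]
  probe: [14, -33, -43, 2, -42, -33, -10] -> [-14, 33, 43, -2, 42, 33, 10] -> [33, 43, -2, 42, 33, 10]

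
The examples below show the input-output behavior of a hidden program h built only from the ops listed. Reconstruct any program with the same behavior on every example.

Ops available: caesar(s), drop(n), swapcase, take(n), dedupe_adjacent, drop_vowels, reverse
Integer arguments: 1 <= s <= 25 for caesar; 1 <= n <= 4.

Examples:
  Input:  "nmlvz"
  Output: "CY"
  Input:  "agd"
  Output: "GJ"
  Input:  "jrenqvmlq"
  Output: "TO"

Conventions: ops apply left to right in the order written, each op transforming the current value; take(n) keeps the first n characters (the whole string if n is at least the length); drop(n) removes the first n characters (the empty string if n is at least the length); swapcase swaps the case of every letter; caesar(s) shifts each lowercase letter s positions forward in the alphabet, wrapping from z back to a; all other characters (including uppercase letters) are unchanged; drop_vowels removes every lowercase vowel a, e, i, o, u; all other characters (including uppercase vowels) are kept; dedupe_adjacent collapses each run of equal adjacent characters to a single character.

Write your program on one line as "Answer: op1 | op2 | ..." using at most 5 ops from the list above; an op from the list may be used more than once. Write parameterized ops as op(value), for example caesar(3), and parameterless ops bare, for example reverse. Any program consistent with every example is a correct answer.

drop_vowels | caesar(3) | reverse | swapcase | take(2)

Check, running the answer program on each example:
  "nmlvz" -> "nmlvz" -> "qpoyc" -> "cyopq" -> "CYOPQ" -> "CY"
  "agd" -> "gd" -> "jg" -> "gj" -> "GJ" -> "GJ"
  "jrenqvmlq" -> "jrnqvmlq" -> "muqtypot" -> "topytqum" -> "TOPYTQUM" -> "TO"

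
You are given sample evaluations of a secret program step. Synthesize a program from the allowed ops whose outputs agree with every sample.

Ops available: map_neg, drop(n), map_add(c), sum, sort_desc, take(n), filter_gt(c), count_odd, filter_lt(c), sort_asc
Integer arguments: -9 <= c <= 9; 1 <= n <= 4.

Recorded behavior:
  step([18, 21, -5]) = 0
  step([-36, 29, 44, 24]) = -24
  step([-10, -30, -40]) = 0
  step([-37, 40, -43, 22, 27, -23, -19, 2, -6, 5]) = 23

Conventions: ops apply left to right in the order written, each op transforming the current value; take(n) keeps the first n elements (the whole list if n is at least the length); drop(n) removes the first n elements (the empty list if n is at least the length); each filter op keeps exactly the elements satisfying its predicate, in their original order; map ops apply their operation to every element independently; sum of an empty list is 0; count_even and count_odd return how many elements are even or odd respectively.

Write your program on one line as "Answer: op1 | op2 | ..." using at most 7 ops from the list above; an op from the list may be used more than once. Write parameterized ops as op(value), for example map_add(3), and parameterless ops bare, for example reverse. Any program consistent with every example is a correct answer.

map_neg | drop(3) | sort_asc | sort_desc | take(1) | sum

Check, running the answer program on each example:
  [18, 21, -5] -> [-18, -21, 5] -> [] -> [] -> [] -> [] -> 0
  [-36, 29, 44, 24] -> [36, -29, -44, -24] -> [-24] -> [-24] -> [-24] -> [-24] -> -24
  [-10, -30, -40] -> [10, 30, 40] -> [] -> [] -> [] -> [] -> 0
  [-37, 40, -43, 22, 27, -23, -19, 2, -6, 5] -> [37, -40, 43, -22, -27, 23, 19, -2, 6, -5] -> [-22, -27, 23, 19, -2, 6, -5] -> [-27, -22, -5, -2, 6, 19, 23] -> [23, 19, 6, -2, -5, -22, -27] -> [23] -> 23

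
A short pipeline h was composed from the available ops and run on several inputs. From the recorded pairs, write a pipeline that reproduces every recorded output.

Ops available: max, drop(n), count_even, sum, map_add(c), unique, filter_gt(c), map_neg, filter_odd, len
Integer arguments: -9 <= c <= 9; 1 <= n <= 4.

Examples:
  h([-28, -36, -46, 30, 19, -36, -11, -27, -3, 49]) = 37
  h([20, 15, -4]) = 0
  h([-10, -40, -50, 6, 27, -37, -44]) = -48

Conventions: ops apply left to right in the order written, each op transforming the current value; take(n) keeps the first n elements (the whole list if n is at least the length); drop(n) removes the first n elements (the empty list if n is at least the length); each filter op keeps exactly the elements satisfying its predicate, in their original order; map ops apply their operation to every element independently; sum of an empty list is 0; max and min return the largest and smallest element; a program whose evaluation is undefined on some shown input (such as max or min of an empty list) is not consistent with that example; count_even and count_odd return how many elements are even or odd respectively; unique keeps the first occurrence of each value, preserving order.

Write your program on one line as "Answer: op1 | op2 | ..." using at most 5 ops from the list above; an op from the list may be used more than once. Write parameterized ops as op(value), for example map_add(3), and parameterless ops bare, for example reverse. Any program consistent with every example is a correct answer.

unique | map_add(2) | drop(4) | sum

Check, running the answer program on each example:
  [-28, -36, -46, 30, 19, -36, -11, -27, -3, 49] -> [-28, -36, -46, 30, 19, -11, -27, -3, 49] -> [-26, -34, -44, 32, 21, -9, -25, -1, 51] -> [21, -9, -25, -1, 51] -> 37
  [20, 15, -4] -> [20, 15, -4] -> [22, 17, -2] -> [] -> 0
  [-10, -40, -50, 6, 27, -37, -44] -> [-10, -40, -50, 6, 27, -37, -44] -> [-8, -38, -48, 8, 29, -35, -42] -> [29, -35, -42] -> -48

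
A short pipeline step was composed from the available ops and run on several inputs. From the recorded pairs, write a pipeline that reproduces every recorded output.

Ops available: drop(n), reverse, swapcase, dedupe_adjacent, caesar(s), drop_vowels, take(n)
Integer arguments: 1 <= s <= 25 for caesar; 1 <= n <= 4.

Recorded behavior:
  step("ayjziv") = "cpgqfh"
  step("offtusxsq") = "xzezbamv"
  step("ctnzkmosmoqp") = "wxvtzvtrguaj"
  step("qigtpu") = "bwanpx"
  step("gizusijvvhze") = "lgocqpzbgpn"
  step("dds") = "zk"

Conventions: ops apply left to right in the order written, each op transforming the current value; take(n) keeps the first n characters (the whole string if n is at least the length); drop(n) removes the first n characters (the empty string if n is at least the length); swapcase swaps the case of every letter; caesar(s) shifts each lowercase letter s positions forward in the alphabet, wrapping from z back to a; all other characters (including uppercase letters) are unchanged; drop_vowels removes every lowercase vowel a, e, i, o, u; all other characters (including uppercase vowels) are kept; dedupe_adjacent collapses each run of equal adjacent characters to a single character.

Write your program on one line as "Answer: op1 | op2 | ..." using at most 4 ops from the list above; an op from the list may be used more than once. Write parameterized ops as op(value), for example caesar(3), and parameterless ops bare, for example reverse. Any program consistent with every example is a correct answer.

caesar(16) | dedupe_adjacent | reverse | caesar(17)

Check, running the answer program on each example:
  "ayjziv" -> "qozpyl" -> "qozpyl" -> "lypzoq" -> "cpgqfh"
  "offtusxsq" -> "evvjkinig" -> "evjkinig" -> "ginikjve" -> "xzezbamv"
  "ctnzkmosmoqp" -> "sjdpaceicegf" -> "sjdpaceicegf" -> "fgeciecapdjs" -> "wxvtzvtrguaj"
  "qigtpu" -> "gywjfk" -> "gywjfk" -> "kfjwyg" -> "bwanpx"
  "gizusijvvhze" -> "wypkiyzllxpu" -> "wypkiyzlxpu" -> "upxlzyikpyw" -> "lgocqpzbgpn"
  "dds" -> "tti" -> "ti" -> "it" -> "zk"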